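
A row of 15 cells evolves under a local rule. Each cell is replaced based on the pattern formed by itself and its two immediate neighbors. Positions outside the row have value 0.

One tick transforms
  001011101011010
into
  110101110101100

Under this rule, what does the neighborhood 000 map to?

At position 0 the neighborhood is 000; the next row has 1 there.

1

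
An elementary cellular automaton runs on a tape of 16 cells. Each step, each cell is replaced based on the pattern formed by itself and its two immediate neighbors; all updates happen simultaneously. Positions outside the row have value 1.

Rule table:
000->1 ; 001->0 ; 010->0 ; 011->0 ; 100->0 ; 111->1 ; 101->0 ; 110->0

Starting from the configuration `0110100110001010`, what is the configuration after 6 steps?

0000000001111100

0000000000100000
0111111110001110
0011111100100100
0001111000000000
0100110011111110
0000000001111100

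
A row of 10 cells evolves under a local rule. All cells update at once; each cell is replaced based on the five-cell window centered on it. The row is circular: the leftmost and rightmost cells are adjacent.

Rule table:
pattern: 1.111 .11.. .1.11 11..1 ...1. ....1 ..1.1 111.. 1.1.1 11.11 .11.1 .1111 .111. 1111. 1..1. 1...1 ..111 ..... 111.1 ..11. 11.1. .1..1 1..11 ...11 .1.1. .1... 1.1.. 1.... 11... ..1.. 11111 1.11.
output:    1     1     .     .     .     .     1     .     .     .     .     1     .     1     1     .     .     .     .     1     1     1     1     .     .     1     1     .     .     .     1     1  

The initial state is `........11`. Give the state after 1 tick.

........11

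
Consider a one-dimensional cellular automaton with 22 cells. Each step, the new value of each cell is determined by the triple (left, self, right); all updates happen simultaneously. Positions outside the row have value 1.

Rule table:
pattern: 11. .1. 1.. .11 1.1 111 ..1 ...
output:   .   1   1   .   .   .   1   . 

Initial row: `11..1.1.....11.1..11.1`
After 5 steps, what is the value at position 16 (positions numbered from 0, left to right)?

.

step 1: ..111.11...1...111....
step 2: 11......1.111.1...1..1
step 3: ..1....11.....11.1111.
step 4: 1111..1..1...1........
step 5: ....1111111.111......1
position 16 holds .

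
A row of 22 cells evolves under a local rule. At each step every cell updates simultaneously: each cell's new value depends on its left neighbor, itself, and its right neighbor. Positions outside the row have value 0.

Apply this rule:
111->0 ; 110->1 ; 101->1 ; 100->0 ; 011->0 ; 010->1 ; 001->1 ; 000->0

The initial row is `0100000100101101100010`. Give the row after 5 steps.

1111010000011111000110

step 1: 1100001101110110100110
step 2: 0100010110011011101010
step 3: 1100111010101100111110
step 4: 0101001111110101000010
step 5: 1111010000011111000110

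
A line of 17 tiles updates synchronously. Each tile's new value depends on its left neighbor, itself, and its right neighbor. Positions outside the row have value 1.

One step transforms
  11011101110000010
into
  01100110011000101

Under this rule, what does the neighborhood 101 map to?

1

At position 2 the neighborhood is 101; the next row has 1 there.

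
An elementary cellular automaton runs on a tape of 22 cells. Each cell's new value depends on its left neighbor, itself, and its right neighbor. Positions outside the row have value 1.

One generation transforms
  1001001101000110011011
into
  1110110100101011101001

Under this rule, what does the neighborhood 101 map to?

0

At position 8 the neighborhood is 101; the next row has 0 there.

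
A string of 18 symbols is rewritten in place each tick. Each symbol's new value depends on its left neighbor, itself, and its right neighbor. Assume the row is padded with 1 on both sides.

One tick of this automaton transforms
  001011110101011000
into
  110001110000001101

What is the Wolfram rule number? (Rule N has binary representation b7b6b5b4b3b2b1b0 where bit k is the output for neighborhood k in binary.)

210

position 5: 111 → 1  (bit 7 = 1)
position 7: 110 → 1  (bit 6 = 1)
position 3: 101 → 0  (bit 5 = 0)
position 0: 100 → 1  (bit 4 = 1)
position 4: 011 → 0  (bit 3 = 0)
position 2: 010 → 0  (bit 2 = 0)
position 1: 001 → 1  (bit 1 = 1)
position 16: 000 → 0  (bit 0 = 0)
bits b7..b0 = 11010010 = 210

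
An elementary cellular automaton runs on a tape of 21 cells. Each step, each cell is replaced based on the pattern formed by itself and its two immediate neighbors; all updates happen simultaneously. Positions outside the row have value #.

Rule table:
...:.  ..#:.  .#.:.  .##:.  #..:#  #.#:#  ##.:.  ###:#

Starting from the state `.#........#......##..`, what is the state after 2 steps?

.#.#........#.......#

#.#........#.......#.
.#.#........#.......#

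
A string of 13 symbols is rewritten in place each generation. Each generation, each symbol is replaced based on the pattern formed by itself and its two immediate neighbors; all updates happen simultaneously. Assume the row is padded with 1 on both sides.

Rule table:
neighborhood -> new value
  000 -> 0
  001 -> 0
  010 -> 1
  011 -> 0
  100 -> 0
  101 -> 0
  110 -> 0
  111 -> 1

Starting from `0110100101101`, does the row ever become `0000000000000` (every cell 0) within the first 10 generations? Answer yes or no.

0000100100000
0000100100000  (fixed point — unchanged through generation 10)
generation 10 is 0000100100000, still not uniform 0

no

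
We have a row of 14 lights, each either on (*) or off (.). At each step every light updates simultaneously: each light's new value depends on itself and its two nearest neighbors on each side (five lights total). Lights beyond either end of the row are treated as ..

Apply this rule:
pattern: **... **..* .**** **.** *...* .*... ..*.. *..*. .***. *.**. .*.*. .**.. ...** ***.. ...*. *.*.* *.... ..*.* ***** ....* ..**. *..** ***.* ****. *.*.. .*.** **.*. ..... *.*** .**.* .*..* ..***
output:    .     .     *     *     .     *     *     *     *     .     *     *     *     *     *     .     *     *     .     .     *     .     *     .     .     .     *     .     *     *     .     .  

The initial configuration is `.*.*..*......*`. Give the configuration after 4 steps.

step 1: ***..****...**
step 2: .**...*.*..***
step 3: ***..***....**
step 4: .**...**.*.***

.**...**.*.***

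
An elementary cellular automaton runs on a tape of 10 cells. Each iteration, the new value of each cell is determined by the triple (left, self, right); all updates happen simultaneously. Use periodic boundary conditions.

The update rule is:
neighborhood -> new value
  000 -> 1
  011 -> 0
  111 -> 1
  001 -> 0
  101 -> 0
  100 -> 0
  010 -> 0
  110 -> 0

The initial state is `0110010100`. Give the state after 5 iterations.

0000000001
0111111100
0011111001
0001110000
1100100111

1100100111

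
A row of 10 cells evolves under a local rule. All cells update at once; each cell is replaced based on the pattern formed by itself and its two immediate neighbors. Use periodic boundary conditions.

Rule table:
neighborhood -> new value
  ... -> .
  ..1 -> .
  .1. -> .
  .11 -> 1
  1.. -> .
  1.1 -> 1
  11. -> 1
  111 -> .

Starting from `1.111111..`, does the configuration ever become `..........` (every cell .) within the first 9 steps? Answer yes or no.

no

.11....1..
.11.......
.11.......  (fixed point — unchanged through step 9)
step 9 is .11......., still not uniform .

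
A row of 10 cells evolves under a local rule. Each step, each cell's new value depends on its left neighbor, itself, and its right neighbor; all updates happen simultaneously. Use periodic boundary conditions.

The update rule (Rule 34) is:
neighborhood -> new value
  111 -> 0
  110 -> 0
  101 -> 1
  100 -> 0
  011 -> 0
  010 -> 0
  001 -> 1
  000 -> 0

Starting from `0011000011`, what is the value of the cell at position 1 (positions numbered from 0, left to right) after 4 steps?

0

0100000100
1000001000
0000010001
0000100010
position 1 holds 0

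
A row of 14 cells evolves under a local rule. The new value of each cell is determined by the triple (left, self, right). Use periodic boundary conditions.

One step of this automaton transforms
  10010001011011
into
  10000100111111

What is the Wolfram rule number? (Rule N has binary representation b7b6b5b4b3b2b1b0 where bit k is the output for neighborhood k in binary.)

233

position 13: 111 → 1  (bit 7 = 1)
position 0: 110 → 1  (bit 6 = 1)
position 8: 101 → 1  (bit 5 = 1)
position 1: 100 → 0  (bit 4 = 0)
position 9: 011 → 1  (bit 3 = 1)
position 3: 010 → 0  (bit 2 = 0)
position 2: 001 → 0  (bit 1 = 0)
position 5: 000 → 1  (bit 0 = 1)
bits b7..b0 = 11101001 = 233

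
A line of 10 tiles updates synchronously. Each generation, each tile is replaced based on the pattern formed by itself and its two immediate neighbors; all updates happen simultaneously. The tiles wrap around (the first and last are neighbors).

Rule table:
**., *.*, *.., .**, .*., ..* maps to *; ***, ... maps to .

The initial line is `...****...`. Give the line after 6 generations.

...****...

..**..**..
.********.
**......**
.**....**.
****..****
...****...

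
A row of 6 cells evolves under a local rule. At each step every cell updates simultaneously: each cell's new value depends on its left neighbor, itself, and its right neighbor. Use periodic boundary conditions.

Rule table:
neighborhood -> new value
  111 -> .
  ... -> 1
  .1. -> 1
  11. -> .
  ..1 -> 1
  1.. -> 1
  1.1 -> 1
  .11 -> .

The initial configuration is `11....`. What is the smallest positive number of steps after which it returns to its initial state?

2

..1111
11....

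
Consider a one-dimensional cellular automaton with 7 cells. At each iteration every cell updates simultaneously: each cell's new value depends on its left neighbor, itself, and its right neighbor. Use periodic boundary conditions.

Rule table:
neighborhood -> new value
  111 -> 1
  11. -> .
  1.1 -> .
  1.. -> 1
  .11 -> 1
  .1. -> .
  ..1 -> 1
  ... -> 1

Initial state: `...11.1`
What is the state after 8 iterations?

iteration 1: 1111...
iteration 2: 111.111
iteration 3: 11..111
iteration 4: 1.11111
iteration 5: ..11111
iteration 6: 111111.
iteration 7: 11111..
iteration 8: 1111.11

1111.11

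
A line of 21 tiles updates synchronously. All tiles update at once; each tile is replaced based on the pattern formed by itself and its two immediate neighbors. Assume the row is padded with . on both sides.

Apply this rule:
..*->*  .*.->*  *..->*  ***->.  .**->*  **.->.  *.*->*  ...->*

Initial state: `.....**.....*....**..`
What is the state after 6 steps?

*.......**..........*

******.***********.**
*.....**..........**.
*******.***********.*
*......**..........**
********.***********.
*.......**..........*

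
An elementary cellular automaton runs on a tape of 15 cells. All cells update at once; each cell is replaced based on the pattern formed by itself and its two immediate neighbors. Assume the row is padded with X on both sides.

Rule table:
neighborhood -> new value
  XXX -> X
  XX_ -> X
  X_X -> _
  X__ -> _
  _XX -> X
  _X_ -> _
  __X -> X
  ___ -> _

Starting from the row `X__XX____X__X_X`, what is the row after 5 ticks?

X_XXX__X__XXXXX

X_XXX___X__X__X
X_XXX__X__X__XX
X_XXX_X__X__XXX
X_XXX___X__XXXX
X_XXX__X__XXXXX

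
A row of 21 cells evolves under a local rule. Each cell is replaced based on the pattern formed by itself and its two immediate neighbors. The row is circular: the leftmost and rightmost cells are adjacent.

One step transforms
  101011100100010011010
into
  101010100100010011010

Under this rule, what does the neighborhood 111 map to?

At position 5 the neighborhood is 111; the next row has 0 there.

0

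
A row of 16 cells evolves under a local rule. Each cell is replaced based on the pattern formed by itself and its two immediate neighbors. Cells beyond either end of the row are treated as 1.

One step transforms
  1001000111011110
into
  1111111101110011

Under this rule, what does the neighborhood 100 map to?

At position 1 the neighborhood is 100; the next row has 1 there.

1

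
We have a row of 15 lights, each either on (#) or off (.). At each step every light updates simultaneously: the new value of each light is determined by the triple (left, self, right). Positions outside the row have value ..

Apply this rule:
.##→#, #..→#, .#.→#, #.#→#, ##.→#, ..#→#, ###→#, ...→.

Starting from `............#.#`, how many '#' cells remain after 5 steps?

step 1: ...........####
step 2: ..........#####
step 3: .........######
step 4: ........#######
step 5: .......########
count of #: 8

8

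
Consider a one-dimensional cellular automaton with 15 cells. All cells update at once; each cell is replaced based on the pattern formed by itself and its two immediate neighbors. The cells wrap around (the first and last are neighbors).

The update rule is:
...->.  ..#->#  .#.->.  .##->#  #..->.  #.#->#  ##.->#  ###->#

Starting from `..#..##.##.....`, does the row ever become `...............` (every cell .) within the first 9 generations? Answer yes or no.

no

.#..######.....
#..#######.....
..########....#
.#########...#.
##########..#..
##########.#..#
###########..##
###########.###
###############
generation 9 is ###############, still not uniform .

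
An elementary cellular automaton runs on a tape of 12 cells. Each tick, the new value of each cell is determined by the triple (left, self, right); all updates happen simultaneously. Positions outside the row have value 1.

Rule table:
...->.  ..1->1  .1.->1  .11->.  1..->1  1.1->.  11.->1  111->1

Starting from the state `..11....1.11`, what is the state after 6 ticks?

11.11..11..1
11..111.111.
1111.11..11.
1111..111.1.
111111.11.1.
111111..1.1.

111111..1.1.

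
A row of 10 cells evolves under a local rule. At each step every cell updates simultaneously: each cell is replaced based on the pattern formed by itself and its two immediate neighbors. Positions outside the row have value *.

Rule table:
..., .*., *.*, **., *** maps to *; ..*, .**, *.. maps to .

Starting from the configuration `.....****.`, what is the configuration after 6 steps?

.***..****
*.**...***
**.*.*..**
******...*
******.*..
********..

********..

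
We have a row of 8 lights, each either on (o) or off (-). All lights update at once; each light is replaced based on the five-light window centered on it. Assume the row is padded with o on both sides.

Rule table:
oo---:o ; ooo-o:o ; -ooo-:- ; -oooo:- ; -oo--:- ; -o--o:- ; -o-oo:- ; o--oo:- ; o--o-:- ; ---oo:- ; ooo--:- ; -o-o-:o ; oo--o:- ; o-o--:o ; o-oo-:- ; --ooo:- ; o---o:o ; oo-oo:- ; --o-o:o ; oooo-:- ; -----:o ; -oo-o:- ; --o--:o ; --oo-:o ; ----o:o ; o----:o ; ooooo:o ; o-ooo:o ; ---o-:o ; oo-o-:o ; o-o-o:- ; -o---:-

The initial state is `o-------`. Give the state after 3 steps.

o----o--

step 1: -oooooo-
step 2: -o-oo-o-
step 3: o----o--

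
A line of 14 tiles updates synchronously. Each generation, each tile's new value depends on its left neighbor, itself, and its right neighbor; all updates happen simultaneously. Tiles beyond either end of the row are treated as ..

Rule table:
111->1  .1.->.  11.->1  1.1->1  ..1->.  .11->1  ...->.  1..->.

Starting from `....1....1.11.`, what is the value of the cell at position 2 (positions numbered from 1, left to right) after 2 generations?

generation 1: ..........111.
generation 2: ..........111.
position 2 holds .

.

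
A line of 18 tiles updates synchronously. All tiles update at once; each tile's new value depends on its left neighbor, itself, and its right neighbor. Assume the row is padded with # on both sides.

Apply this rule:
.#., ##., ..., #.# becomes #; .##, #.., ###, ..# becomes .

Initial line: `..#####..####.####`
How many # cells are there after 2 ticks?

......#.....##....
.####.#.###..#.##.
count of #: 11

11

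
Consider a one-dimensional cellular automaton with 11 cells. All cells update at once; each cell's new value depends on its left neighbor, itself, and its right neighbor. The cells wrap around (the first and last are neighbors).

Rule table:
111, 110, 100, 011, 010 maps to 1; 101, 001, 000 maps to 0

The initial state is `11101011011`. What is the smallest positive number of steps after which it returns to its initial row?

step 1: 11101011011

1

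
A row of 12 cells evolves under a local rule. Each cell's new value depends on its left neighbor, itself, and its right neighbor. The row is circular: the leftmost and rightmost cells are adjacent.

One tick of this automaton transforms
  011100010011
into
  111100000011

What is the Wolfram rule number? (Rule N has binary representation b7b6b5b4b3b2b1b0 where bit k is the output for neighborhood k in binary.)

232

position 2: 111 → 1  (bit 7 = 1)
position 3: 110 → 1  (bit 6 = 1)
position 0: 101 → 1  (bit 5 = 1)
position 4: 100 → 0  (bit 4 = 0)
position 1: 011 → 1  (bit 3 = 1)
position 7: 010 → 0  (bit 2 = 0)
position 6: 001 → 0  (bit 1 = 0)
position 5: 000 → 0  (bit 0 = 0)
bits b7..b0 = 11101000 = 232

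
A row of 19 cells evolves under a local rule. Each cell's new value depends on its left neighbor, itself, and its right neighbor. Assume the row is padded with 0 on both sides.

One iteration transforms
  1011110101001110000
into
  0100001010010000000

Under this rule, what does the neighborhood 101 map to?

1

At position 1 the neighborhood is 101; the next row has 1 there.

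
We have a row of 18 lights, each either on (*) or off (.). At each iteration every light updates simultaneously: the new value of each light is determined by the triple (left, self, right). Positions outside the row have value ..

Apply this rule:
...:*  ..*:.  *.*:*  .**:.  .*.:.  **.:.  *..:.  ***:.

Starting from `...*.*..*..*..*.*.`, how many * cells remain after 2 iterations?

9

iteration 1: **..*..........*..
iteration 2: ......********...*
count of *: 9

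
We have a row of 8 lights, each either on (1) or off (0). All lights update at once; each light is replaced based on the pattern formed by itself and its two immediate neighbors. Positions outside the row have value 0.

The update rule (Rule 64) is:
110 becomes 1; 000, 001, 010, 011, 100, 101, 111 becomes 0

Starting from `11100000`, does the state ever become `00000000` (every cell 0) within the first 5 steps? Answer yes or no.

yes

00100000
00000000
all cells are 0 at step 2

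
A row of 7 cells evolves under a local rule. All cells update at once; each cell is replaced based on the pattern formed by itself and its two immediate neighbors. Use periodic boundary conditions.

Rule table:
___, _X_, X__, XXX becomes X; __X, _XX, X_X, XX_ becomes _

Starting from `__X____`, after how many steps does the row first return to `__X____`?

step 1: X_XXXXX
step 2: ___XXXX
step 3: XX__XX_
step 4: __X____

4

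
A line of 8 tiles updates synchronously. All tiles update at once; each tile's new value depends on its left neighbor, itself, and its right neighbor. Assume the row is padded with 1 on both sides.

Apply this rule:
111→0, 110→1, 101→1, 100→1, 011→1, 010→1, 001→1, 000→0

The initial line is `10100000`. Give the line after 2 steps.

step 1: 11110001
step 2: 00011011

00011011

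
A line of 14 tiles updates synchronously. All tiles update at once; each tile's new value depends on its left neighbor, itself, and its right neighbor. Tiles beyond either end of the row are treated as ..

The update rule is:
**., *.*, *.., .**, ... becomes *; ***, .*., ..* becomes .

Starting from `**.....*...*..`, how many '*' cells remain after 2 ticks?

8

******..**..**
*....**.***.**
count of *: 8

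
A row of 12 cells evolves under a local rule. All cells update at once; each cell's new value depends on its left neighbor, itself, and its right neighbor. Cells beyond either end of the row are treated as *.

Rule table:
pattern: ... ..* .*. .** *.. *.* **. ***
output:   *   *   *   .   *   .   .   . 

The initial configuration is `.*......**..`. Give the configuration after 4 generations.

........**..

generation 1: .*******..**
generation 2: ........**..
generation 3: ********..**
generation 4: ........**..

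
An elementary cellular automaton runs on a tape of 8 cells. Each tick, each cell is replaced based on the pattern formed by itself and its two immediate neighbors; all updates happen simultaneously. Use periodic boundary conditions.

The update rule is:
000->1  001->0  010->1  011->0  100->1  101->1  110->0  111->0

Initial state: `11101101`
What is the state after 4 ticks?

10110111

00010010
11011011
00100100
10110111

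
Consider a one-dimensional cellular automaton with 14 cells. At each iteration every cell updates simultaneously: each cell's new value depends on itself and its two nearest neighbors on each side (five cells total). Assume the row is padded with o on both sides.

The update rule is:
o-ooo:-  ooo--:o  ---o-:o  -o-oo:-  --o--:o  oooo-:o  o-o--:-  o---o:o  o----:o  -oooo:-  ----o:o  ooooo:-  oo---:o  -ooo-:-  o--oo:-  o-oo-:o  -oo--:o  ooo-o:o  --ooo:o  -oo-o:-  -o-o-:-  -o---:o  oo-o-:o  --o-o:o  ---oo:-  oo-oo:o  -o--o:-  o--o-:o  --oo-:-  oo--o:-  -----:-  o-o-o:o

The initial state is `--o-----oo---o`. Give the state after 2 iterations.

iteration 1: -oooo-o--ooo-o
iteration 2: o--ooo---o-oo-

o--ooo---o-oo-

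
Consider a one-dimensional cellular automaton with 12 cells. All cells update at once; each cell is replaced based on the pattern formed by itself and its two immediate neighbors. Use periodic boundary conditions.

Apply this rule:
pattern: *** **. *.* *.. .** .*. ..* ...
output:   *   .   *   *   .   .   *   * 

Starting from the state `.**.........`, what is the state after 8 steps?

*..*********
.**.********
*..*.******.
.**.*.****.*
*..*.*.**.*.
.**.*.*..*.*
*..*.*.**.*.  (repeats step 5; period 2)
step 8: .**.*.*..*.*

.**.*.*..*.*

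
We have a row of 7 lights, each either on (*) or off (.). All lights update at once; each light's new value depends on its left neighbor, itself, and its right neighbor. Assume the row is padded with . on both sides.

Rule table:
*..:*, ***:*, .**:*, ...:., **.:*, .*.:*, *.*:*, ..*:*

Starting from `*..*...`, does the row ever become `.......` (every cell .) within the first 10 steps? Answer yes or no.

*****..
******.
*******
*******  (fixed point — unchanged through step 10)
step 10 is *******, still not uniform .

no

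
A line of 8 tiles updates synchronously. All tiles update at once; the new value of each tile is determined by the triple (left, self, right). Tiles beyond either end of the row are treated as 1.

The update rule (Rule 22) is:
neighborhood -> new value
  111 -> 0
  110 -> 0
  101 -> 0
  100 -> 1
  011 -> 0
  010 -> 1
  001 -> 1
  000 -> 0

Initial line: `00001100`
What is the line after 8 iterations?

10011110

10010011
01111100
00000011
10000100
01001111
01110000
00001001
10011110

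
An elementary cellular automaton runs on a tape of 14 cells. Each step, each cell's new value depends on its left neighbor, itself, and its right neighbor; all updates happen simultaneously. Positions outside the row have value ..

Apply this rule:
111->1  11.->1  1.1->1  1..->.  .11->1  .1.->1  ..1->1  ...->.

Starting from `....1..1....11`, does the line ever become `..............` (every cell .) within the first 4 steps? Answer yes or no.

step 1: ...11.11...111
step 2: ..111111..1111
step 3: .1111111.11111
step 4: 11111111111111
step 4 is 11111111111111, still not uniform .

no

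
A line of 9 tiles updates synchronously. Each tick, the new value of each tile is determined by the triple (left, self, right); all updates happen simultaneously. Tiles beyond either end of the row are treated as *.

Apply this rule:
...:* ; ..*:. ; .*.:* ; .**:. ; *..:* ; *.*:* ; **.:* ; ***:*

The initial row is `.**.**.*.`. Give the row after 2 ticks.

**.**.***

tick 1: *.**.****
tick 2: **.**.***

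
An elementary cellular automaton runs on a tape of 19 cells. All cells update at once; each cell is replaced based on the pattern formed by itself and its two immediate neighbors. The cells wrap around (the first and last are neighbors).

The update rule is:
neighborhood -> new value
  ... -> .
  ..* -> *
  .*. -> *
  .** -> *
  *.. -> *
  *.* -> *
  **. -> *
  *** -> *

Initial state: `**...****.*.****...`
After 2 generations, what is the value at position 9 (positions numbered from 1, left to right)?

***.*************.*
*******************
position 9 holds *

*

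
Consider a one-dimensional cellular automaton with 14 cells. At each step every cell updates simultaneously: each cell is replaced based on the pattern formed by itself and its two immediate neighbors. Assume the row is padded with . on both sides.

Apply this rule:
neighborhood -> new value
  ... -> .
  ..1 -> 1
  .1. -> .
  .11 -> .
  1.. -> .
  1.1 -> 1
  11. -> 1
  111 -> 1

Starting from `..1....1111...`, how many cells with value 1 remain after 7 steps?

4

.1....1.111...
1....1.1.11...
....1.1.1.1...
...1.1.1.1....
..1.1.1.1.....
.1.1.1.1......
1.1.1.1.......
count of 1: 4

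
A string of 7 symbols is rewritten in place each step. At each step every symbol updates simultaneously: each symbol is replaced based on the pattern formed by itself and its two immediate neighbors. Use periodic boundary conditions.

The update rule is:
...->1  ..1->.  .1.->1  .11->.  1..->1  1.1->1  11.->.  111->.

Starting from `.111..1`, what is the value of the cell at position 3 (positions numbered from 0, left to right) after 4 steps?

1...1.1
.11.11.
...1..1
11.11.1
position 3 holds 1

1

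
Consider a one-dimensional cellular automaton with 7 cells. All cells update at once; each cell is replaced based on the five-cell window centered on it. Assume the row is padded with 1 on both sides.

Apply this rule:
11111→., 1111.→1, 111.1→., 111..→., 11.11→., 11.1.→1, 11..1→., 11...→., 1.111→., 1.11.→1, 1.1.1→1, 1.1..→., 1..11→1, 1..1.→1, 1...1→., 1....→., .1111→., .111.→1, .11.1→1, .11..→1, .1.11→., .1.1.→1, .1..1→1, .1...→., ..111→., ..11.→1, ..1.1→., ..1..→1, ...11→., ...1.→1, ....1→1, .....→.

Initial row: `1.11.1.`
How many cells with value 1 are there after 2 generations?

..1111.
.1..1..
count of 1: 2

2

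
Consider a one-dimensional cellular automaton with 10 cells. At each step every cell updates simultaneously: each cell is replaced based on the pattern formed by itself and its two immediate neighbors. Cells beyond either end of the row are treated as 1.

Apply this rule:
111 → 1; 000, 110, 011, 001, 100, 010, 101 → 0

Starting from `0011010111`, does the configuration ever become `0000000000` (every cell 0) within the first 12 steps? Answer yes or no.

yes

0000000011
0000000001
0000000000
all cells are 0 at step 3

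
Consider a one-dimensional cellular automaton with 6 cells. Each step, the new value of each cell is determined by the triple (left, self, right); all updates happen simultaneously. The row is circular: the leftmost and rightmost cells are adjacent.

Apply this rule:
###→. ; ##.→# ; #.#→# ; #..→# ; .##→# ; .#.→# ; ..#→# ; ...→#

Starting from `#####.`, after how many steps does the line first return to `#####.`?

#...##
#####.

2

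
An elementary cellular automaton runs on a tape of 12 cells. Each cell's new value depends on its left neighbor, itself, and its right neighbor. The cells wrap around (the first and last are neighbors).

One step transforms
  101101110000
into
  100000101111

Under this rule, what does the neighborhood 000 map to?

At position 9 the neighborhood is 000; the next row has 1 there.

1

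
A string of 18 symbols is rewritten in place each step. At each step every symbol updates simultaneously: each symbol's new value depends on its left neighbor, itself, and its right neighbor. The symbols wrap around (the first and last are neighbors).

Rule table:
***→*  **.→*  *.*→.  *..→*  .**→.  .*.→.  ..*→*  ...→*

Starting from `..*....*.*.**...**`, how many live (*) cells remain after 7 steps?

14

step 1: **.****.....****.*
step 2: **..********.***..
step 3: .***.*******..****
step 4: ..**..********.***
step 5: **.***.*******..**
step 6: **..**..********.*
step 7: ****.***.*******..
count of *: 14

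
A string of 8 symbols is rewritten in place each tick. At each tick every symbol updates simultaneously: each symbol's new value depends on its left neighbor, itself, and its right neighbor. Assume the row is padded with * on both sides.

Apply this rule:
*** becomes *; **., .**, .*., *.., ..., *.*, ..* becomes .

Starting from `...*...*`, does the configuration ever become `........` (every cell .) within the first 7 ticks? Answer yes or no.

yes

........
all cells are . at tick 1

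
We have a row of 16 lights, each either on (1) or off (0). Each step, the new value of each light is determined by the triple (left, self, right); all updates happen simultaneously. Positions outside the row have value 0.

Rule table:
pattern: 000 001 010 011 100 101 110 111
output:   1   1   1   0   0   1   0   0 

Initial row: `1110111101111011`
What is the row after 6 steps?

0001000010000100
1111011110111101
0000100001000011
1111101111011100
0000010000100001
1111110111101111

1111110111101111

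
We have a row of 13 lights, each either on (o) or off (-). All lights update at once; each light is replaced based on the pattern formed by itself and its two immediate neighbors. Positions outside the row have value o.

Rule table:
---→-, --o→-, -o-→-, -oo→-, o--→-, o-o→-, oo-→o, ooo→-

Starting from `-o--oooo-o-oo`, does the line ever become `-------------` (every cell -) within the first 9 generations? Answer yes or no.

-------o-----
-------------
all cells are - at generation 2

yes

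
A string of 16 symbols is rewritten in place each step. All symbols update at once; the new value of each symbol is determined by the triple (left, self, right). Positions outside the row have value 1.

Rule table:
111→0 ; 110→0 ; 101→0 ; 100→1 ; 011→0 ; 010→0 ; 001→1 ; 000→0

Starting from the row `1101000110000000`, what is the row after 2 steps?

1001000110100010

0000101001000001
1001000110100010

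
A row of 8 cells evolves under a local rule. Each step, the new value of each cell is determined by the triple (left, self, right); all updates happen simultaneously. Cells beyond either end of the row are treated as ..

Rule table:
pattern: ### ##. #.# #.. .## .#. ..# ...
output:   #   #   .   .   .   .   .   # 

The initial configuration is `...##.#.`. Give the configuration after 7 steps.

##..#...

##..#...
.#....##
...##..#
##..#...  (repeats step 1; period 3)
step 7: ##..#...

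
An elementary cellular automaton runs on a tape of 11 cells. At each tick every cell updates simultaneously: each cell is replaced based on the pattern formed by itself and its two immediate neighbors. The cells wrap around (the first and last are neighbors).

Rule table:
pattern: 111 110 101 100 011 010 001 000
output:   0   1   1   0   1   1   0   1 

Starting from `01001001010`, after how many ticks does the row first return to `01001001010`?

01001001110
01001001010

2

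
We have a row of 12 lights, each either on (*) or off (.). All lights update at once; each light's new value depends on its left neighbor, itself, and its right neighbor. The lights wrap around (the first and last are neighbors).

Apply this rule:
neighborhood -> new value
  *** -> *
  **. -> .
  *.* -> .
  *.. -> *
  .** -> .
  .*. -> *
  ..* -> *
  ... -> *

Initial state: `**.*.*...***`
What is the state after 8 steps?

...*.**.****

step 1: *..*.****.**
step 2: .***..**...*
step 3: ..*.**..****
step 4: ***...**.**.
step 5: .*.***......
step 6: **..*.******
step 7: *.***..*****
step 8: ...*.**.****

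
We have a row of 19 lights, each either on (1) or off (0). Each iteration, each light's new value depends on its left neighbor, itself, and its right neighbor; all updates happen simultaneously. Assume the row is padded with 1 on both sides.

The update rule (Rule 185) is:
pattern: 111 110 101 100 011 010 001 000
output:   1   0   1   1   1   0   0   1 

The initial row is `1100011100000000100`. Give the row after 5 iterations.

0110111111101010111

iteration 1: 1011011011111110010
iteration 2: 0110110111111101001
iteration 3: 1101101111111010101
iteration 4: 1011011111110101011
iteration 5: 0110111111101010111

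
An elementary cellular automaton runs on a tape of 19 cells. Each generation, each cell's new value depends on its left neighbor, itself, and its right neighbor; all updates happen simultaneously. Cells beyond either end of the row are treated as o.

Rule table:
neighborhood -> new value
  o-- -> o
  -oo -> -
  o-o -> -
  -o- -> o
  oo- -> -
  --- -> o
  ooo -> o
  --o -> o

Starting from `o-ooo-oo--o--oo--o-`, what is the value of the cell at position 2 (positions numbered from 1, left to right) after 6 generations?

---o----ooooo--ooo-
oooooooo-ooo-oo-o--
ooooooo---o-----ooo
oooooo-ooooooooo-oo
ooooo---ooooooo---o
oooo-ooo-ooooo-ooo-
position 2 holds o

o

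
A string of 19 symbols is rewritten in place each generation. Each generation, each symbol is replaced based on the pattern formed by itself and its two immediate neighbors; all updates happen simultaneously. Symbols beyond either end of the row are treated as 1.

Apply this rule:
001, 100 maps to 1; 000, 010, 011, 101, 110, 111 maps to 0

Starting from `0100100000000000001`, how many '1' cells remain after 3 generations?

0011010000000000010
1100001000000000100
0010010100000001011
count of 1: 6

6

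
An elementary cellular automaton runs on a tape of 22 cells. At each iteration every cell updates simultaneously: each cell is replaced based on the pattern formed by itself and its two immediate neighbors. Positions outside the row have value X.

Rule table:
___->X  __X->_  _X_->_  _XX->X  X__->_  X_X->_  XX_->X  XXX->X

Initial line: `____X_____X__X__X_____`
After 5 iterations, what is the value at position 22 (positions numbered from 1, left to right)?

_

_XX___XXX_________XXX_
_XX_X_XXX_XXXXXXX_XXX_
_XX___XXX_XXXXXXX_XXX_
_XX_X_XXX_XXXXXXX_XXX_  (repeats iteration 2; period 2)
iteration 5: _XX___XXX_XXXXXXX_XXX_
position 22 holds _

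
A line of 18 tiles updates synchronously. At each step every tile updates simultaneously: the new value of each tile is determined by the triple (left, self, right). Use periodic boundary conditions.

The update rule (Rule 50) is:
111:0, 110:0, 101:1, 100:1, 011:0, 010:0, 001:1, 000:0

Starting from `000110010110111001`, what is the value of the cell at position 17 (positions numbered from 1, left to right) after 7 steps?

1

101001101001000110
010110010110101001
101001101001010110
010110010110101001  (repeats step 2; period 2)
step 7: 101001101001010110
position 17 holds 1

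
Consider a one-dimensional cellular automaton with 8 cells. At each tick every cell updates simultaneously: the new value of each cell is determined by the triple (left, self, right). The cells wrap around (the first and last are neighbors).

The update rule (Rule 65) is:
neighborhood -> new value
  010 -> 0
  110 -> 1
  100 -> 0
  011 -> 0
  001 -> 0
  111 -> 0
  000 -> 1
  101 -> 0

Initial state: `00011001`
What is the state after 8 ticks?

10111000

01001000
00000011
01111001
00001000
11100011
00101000
10000011
10111000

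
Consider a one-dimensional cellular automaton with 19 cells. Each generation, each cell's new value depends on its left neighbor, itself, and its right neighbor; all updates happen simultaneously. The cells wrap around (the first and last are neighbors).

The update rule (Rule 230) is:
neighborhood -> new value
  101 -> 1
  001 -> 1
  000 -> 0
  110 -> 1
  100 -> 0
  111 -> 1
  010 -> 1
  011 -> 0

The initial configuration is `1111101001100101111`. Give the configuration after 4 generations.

1111111010101110111
1111111111110111011
1111111111111011101
1111111111111101110

1111111111111101110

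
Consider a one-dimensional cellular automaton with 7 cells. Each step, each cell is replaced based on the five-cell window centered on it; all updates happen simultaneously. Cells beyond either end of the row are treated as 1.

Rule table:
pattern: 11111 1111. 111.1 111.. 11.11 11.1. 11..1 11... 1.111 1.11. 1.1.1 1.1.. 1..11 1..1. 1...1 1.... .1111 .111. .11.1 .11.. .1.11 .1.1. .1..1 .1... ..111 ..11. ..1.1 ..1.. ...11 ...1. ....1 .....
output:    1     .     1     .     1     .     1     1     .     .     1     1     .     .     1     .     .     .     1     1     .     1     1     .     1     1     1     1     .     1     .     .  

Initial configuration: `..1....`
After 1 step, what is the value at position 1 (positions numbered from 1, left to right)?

1.1....
position 1 holds 1

1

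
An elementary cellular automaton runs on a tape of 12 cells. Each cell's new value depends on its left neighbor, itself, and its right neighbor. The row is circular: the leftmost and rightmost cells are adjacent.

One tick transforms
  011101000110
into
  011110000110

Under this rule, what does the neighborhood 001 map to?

At position 0 the neighborhood is 001; the next row has 0 there.

0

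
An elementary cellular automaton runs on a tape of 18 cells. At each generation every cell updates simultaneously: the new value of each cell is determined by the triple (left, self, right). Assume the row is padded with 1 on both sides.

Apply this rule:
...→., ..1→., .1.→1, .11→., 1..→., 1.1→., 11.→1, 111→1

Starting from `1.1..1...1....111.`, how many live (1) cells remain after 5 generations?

5

1.1..1...1.....11.
1.1..1...1......1.
1.1..1...1......1.  (fixed point — unchanged through generation 5)
count of 1: 5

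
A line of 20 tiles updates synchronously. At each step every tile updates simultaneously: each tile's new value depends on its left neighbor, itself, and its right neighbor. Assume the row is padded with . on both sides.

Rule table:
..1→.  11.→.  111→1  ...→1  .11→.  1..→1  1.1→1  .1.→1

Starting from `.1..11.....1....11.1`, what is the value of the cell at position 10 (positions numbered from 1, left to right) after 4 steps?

step 1: .11...1111.1111...11
step 2: ...11..11.1.11.11...
step 3: 11...1...111..1..111
step 4: ..11.111..1.1.11..1.
position 10 holds .

.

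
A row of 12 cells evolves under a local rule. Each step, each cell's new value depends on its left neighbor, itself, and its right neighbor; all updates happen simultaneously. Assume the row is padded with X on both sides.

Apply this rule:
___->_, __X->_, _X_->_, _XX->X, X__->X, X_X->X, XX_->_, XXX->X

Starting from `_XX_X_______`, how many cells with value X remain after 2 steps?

step 1: XX_X_X______
step 2: X_X_X_X_____
count of X: 4

4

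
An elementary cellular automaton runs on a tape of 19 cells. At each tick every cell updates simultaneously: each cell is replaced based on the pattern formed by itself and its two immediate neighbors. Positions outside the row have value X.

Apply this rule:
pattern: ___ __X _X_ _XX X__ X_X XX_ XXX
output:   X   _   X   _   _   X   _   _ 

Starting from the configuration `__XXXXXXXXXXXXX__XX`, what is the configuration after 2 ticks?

_XXXXXXXXXXXXXXXXX_

___________________
_XXXXXXXXXXXXXXXXX_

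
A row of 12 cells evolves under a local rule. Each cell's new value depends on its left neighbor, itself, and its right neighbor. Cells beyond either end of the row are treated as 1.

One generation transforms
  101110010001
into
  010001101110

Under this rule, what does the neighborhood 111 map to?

0

At position 3 the neighborhood is 111; the next row has 0 there.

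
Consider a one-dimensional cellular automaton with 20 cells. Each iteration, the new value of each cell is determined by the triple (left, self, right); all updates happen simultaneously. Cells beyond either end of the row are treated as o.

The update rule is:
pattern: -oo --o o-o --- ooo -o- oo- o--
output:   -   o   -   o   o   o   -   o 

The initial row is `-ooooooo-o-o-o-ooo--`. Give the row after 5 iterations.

--ooooo--o-o-o--o-oo
oo-ooo-ooo-o-oooo--o
o---o---o--o--oo-oo-
-ooooooooooooo------
--ooooooooooo-oooooo

--ooooooooooo-oooooo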